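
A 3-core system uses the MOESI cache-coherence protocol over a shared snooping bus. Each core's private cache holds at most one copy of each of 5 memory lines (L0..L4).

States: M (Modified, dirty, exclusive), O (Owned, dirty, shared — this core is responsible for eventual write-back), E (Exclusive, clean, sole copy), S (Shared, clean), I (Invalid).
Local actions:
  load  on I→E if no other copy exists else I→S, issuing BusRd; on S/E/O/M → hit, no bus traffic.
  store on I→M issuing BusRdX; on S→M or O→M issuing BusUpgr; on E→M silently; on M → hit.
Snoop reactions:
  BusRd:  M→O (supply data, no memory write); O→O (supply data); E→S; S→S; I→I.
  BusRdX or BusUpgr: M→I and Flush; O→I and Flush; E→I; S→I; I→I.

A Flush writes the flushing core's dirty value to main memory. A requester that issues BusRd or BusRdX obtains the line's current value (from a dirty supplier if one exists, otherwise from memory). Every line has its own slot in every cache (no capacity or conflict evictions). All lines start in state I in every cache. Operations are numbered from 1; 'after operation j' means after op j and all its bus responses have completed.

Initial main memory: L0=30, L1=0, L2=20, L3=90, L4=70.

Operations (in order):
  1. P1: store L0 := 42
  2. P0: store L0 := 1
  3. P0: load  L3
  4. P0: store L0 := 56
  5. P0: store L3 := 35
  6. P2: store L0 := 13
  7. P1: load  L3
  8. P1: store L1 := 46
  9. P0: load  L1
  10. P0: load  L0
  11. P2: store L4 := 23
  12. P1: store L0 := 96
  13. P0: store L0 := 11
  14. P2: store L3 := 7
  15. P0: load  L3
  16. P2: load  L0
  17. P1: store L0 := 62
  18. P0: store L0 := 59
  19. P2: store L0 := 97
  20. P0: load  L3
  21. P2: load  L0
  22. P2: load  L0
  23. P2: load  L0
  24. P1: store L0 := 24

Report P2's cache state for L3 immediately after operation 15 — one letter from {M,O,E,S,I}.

state = O

step 1: P1: store L0 := 42  ⟶  IMI  (L0)  txn=BusRdX  M[L0]=30
step 2: P0: store L0 := 1  ⟶  MII  (L0)  txn=BusRdX+Flush  M[L0]=42
step 3: P0: load  L3  ⟶  EII  (L3)  txn=BusRd  M[L3]=90
step 4: P0: store L0 := 56  ⟶  MII  (L0)  txn=∅  M[L0]=42
step 5: P0: store L3 := 35  ⟶  MII  (L3)  txn=∅  M[L3]=90
step 6: P2: store L0 := 13  ⟶  IIM  (L0)  txn=BusRdX+Flush  M[L0]=56
step 7: P1: load  L3  ⟶  OSI  (L3)  txn=BusRd  M[L3]=90
step 8: P1: store L1 := 46  ⟶  IMI  (L1)  txn=BusRdX  M[L1]=0
step 9: P0: load  L1  ⟶  SOI  (L1)  txn=BusRd  M[L1]=0
step 10: P0: load  L0  ⟶  SIO  (L0)  txn=BusRd  M[L0]=56
step 11: P2: store L4 := 23  ⟶  IIM  (L4)  txn=BusRdX  M[L4]=70
step 12: P1: store L0 := 96  ⟶  IMI  (L0)  txn=BusRdX+Flush  M[L0]=13
step 13: P0: store L0 := 11  ⟶  MII  (L0)  txn=BusRdX+Flush  M[L0]=96
step 14: P2: store L3 := 7  ⟶  IIM  (L3)  txn=BusRdX+Flush  M[L3]=35
step 15: P0: load  L3  ⟶  SIO  (L3)  txn=BusRd  M[L3]=35
step 16: P2: load  L0  ⟶  OIS  (L0)  txn=BusRd  M[L0]=96
step 17: P1: store L0 := 62  ⟶  IMI  (L0)  txn=BusRdX+Flush  M[L0]=11
step 18: P0: store L0 := 59  ⟶  MII  (L0)  txn=BusRdX+Flush  M[L0]=62
step 19: P2: store L0 := 97  ⟶  IIM  (L0)  txn=BusRdX+Flush  M[L0]=59
step 20: P0: load  L3  ⟶  SIO  (L3)  txn=∅  M[L3]=35
step 21: P2: load  L0  ⟶  IIM  (L0)  txn=∅  M[L0]=59
step 22: P2: load  L0  ⟶  IIM  (L0)  txn=∅  M[L0]=59
step 23: P2: load  L0  ⟶  IIM  (L0)  txn=∅  M[L0]=59
step 24: P1: store L0 := 24  ⟶  IMI  (L0)  txn=BusRdX+Flush  M[L0]=97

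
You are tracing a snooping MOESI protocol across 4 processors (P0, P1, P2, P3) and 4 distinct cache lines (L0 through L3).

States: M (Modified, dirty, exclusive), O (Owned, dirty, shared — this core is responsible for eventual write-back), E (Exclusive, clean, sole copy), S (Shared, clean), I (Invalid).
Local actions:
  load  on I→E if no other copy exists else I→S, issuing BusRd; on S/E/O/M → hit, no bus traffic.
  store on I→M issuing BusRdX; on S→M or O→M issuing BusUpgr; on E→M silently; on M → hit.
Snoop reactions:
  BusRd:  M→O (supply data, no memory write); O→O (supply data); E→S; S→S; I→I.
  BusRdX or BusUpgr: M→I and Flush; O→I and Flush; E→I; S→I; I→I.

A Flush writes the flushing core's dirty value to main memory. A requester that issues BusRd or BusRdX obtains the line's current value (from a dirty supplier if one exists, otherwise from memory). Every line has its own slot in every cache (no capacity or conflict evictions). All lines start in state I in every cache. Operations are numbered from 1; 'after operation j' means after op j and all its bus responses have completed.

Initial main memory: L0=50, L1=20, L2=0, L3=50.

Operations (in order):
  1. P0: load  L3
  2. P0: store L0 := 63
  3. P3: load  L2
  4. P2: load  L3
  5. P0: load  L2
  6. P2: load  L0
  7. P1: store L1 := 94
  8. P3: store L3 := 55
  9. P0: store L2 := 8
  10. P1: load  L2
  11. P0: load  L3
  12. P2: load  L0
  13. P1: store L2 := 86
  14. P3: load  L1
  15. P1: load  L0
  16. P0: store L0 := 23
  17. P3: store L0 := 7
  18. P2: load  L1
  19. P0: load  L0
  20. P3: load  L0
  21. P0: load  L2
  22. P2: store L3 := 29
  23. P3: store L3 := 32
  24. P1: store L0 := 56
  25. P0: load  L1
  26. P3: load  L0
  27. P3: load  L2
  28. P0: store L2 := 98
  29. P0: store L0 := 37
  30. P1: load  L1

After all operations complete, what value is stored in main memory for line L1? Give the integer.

  op1 P0: load  L3 → E/I/I/I on L3; bus BusRd; mem=50
  op2 P0: store L0 := 63 → M/I/I/I on L0; bus BusRdX; mem=50
  op3 P3: load  L2 → I/I/I/E on L2; bus BusRd; mem=0
  op4 P2: load  L3 → S/I/S/I on L3; bus BusRd; mem=50
  op5 P0: load  L2 → S/I/I/S on L2; bus BusRd; mem=0
  op6 P2: load  L0 → O/I/S/I on L0; bus BusRd; mem=50
  op7 P1: store L1 := 94 → I/M/I/I on L1; bus BusRdX; mem=20
  op8 P3: store L3 := 55 → I/I/I/M on L3; bus BusRdX; mem=50
  op9 P0: store L2 := 8 → M/I/I/I on L2; bus BusUpgr; mem=0
  op10 P1: load  L2 → O/S/I/I on L2; bus BusRd; mem=0
  op11 P0: load  L3 → S/I/I/O on L3; bus BusRd; mem=50
  op12 P2: load  L0 → O/I/S/I on L0; bus (none); mem=50
  op13 P1: store L2 := 86 → I/M/I/I on L2; bus BusUpgr Flush; mem=8
  op14 P3: load  L1 → I/O/I/S on L1; bus BusRd; mem=20
  op15 P1: load  L0 → O/S/S/I on L0; bus BusRd; mem=50
  op16 P0: store L0 := 23 → M/I/I/I on L0; bus BusUpgr; mem=50
  op17 P3: store L0 := 7 → I/I/I/M on L0; bus BusRdX Flush; mem=23
  op18 P2: load  L1 → I/O/S/S on L1; bus BusRd; mem=20
  op19 P0: load  L0 → S/I/I/O on L0; bus BusRd; mem=23
  op20 P3: load  L0 → S/I/I/O on L0; bus (none); mem=23
  op21 P0: load  L2 → S/O/I/I on L2; bus BusRd; mem=8
  op22 P2: store L3 := 29 → I/I/M/I on L3; bus BusRdX Flush; mem=55
  op23 P3: store L3 := 32 → I/I/I/M on L3; bus BusRdX Flush; mem=29
  op24 P1: store L0 := 56 → I/M/I/I on L0; bus BusRdX Flush; mem=7
  op25 P0: load  L1 → S/O/S/S on L1; bus BusRd; mem=20
  op26 P3: load  L0 → I/O/I/S on L0; bus BusRd; mem=7
  op27 P3: load  L2 → S/O/I/S on L2; bus BusRd; mem=8
  op28 P0: store L2 := 98 → M/I/I/I on L2; bus BusUpgr Flush; mem=86
  op29 P0: store L0 := 37 → M/I/I/I on L0; bus BusRdX Flush; mem=56
  op30 P1: load  L1 → S/O/S/S on L1; bus (none); mem=20

memory[L1] = 20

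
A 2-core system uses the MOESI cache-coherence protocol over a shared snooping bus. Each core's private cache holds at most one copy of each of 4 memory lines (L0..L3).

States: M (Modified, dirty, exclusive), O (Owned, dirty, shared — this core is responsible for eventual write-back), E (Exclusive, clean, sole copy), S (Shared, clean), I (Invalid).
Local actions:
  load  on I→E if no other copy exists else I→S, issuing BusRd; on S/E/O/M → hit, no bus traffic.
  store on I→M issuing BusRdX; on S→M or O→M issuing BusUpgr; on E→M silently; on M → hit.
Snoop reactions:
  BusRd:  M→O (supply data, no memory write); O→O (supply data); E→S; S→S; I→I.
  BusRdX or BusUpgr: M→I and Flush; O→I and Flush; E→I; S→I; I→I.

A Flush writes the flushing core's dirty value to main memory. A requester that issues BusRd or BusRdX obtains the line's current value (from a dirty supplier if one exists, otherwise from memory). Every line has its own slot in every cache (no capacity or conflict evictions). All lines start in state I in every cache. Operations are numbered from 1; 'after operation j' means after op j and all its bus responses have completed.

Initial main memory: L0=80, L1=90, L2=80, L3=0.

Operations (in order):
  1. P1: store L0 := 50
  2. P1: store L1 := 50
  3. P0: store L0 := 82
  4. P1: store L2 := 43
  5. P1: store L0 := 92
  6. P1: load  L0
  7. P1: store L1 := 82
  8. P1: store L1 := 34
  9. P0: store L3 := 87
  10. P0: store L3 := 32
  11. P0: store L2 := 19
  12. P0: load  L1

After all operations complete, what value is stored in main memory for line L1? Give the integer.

  op1 P1: store L0 := 50 → I/M on L0; bus BusRdX; mem=80
  op2 P1: store L1 := 50 → I/M on L1; bus BusRdX; mem=90
  op3 P0: store L0 := 82 → M/I on L0; bus BusRdX Flush; mem=50
  op4 P1: store L2 := 43 → I/M on L2; bus BusRdX; mem=80
  op5 P1: store L0 := 92 → I/M on L0; bus BusRdX Flush; mem=82
  op6 P1: load  L0 → I/M on L0; bus (none); mem=82
  op7 P1: store L1 := 82 → I/M on L1; bus (none); mem=90
  op8 P1: store L1 := 34 → I/M on L1; bus (none); mem=90
  op9 P0: store L3 := 87 → M/I on L3; bus BusRdX; mem=0
  op10 P0: store L3 := 32 → M/I on L3; bus (none); mem=0
  op11 P0: store L2 := 19 → M/I on L2; bus BusRdX Flush; mem=43
  op12 P0: load  L1 → S/O on L1; bus BusRd; mem=90

memory[L1] = 90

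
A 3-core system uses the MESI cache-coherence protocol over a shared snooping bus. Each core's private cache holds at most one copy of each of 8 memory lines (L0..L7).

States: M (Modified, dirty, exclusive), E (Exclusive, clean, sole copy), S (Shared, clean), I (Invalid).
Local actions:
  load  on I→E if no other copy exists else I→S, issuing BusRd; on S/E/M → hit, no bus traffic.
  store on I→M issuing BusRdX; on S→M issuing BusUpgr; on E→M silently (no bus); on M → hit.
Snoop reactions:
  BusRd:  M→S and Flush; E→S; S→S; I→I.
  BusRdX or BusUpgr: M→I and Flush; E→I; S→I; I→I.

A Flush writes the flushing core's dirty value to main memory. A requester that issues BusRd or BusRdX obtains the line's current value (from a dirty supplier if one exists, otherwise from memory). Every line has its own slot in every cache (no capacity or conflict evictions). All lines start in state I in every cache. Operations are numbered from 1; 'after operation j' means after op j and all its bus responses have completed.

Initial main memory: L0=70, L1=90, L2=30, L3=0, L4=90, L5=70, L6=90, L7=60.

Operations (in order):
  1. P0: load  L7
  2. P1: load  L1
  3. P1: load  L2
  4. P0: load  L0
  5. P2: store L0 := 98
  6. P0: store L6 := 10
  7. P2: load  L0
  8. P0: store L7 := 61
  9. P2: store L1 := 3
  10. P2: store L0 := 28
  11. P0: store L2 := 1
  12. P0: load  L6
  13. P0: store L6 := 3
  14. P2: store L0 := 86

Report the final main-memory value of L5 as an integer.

  op1 P0: load  L7 → E/I/I on L7; bus BusRd; mem=60
  op2 P1: load  L1 → I/E/I on L1; bus BusRd; mem=90
  op3 P1: load  L2 → I/E/I on L2; bus BusRd; mem=30
  op4 P0: load  L0 → E/I/I on L0; bus BusRd; mem=70
  op5 P2: store L0 := 98 → I/I/M on L0; bus BusRdX; mem=70
  op6 P0: store L6 := 10 → M/I/I on L6; bus BusRdX; mem=90
  op7 P2: load  L0 → I/I/M on L0; bus (none); mem=70
  op8 P0: store L7 := 61 → M/I/I on L7; bus (none); mem=60
  op9 P2: store L1 := 3 → I/I/M on L1; bus BusRdX; mem=90
  op10 P2: store L0 := 28 → I/I/M on L0; bus (none); mem=70
  op11 P0: store L2 := 1 → M/I/I on L2; bus BusRdX; mem=30
  op12 P0: load  L6 → M/I/I on L6; bus (none); mem=90
  op13 P0: store L6 := 3 → M/I/I on L6; bus (none); mem=90
  op14 P2: store L0 := 86 → I/I/M on L0; bus (none); mem=70

memory[L5] = 70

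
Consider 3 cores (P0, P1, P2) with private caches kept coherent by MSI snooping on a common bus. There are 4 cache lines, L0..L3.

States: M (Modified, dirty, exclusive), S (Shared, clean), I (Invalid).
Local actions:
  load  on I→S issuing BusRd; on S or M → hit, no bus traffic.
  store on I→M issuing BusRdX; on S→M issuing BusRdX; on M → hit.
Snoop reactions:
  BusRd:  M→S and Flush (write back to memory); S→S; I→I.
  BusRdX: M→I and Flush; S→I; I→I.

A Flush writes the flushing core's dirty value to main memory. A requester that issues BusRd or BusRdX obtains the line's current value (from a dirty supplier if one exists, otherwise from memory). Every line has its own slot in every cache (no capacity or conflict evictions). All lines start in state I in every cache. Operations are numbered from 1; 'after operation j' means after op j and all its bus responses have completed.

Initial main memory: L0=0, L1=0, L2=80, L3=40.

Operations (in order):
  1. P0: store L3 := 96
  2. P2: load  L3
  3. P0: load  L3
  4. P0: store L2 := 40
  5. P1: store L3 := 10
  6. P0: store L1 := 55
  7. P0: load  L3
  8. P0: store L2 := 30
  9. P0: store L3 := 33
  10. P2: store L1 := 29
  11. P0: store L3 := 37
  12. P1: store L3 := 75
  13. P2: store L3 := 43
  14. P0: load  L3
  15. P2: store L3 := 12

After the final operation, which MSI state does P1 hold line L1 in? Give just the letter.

1. P0: store L3 := 96  bus=[BusRdX]  L3: P0=M P1=I P2=I  mem[L3]=40
2. P2: load  L3  bus=[BusRd,Flush]  L3: P0=S P1=I P2=S  mem[L3]=96
3. P0: load  L3  bus=[-]  L3: P0=S P1=I P2=S  mem[L3]=96
4. P0: store L2 := 40  bus=[BusRdX]  L2: P0=M P1=I P2=I  mem[L2]=80
5. P1: store L3 := 10  bus=[BusRdX]  L3: P0=I P1=M P2=I  mem[L3]=96
6. P0: store L1 := 55  bus=[BusRdX]  L1: P0=M P1=I P2=I  mem[L1]=0
7. P0: load  L3  bus=[BusRd,Flush]  L3: P0=S P1=S P2=I  mem[L3]=10
8. P0: store L2 := 30  bus=[-]  L2: P0=M P1=I P2=I  mem[L2]=80
9. P0: store L3 := 33  bus=[BusRdX]  L3: P0=M P1=I P2=I  mem[L3]=10
10. P2: store L1 := 29  bus=[BusRdX,Flush]  L1: P0=I P1=I P2=M  mem[L1]=55
11. P0: store L3 := 37  bus=[-]  L3: P0=M P1=I P2=I  mem[L3]=10
12. P1: store L3 := 75  bus=[BusRdX,Flush]  L3: P0=I P1=M P2=I  mem[L3]=37
13. P2: store L3 := 43  bus=[BusRdX,Flush]  L3: P0=I P1=I P2=M  mem[L3]=75
14. P0: load  L3  bus=[BusRd,Flush]  L3: P0=S P1=I P2=S  mem[L3]=43
15. P2: store L3 := 12  bus=[BusRdX]  L3: P0=I P1=I P2=M  mem[L3]=43

state = I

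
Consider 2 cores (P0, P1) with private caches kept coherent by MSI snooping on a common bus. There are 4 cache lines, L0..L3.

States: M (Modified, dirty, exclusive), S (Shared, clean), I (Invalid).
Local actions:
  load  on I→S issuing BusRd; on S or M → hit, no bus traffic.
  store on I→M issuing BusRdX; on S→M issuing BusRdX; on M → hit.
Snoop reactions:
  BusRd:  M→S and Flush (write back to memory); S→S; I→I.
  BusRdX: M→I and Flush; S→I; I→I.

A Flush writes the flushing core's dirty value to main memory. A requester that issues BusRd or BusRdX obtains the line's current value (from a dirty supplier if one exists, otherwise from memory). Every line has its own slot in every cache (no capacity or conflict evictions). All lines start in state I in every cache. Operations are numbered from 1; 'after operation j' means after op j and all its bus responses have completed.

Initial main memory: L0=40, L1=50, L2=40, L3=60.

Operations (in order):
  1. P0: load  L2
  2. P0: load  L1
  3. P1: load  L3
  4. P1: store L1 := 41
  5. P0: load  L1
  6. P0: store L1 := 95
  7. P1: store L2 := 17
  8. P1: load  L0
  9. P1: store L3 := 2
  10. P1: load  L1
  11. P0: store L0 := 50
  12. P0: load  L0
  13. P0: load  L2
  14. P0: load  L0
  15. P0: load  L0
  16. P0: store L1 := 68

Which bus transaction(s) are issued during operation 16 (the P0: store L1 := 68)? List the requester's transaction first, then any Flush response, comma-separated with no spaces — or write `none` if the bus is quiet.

1. P0: load  L2  bus=[BusRd]  L2: P0=S P1=I  mem[L2]=40
2. P0: load  L1  bus=[BusRd]  L1: P0=S P1=I  mem[L1]=50
3. P1: load  L3  bus=[BusRd]  L3: P0=I P1=S  mem[L3]=60
4. P1: store L1 := 41  bus=[BusRdX]  L1: P0=I P1=M  mem[L1]=50
5. P0: load  L1  bus=[BusRd,Flush]  L1: P0=S P1=S  mem[L1]=41
6. P0: store L1 := 95  bus=[BusRdX]  L1: P0=M P1=I  mem[L1]=41
7. P1: store L2 := 17  bus=[BusRdX]  L2: P0=I P1=M  mem[L2]=40
8. P1: load  L0  bus=[BusRd]  L0: P0=I P1=S  mem[L0]=40
9. P1: store L3 := 2  bus=[BusRdX]  L3: P0=I P1=M  mem[L3]=60
10. P1: load  L1  bus=[BusRd,Flush]  L1: P0=S P1=S  mem[L1]=95
11. P0: store L0 := 50  bus=[BusRdX]  L0: P0=M P1=I  mem[L0]=40
12. P0: load  L0  bus=[-]  L0: P0=M P1=I  mem[L0]=40
13. P0: load  L2  bus=[BusRd,Flush]  L2: P0=S P1=S  mem[L2]=17
14. P0: load  L0  bus=[-]  L0: P0=M P1=I  mem[L0]=40
15. P0: load  L0  bus=[-]  L0: P0=M P1=I  mem[L0]=40
16. P0: store L1 := 68  bus=[BusRdX]  L1: P0=M P1=I  mem[L1]=95

bus = BusRdX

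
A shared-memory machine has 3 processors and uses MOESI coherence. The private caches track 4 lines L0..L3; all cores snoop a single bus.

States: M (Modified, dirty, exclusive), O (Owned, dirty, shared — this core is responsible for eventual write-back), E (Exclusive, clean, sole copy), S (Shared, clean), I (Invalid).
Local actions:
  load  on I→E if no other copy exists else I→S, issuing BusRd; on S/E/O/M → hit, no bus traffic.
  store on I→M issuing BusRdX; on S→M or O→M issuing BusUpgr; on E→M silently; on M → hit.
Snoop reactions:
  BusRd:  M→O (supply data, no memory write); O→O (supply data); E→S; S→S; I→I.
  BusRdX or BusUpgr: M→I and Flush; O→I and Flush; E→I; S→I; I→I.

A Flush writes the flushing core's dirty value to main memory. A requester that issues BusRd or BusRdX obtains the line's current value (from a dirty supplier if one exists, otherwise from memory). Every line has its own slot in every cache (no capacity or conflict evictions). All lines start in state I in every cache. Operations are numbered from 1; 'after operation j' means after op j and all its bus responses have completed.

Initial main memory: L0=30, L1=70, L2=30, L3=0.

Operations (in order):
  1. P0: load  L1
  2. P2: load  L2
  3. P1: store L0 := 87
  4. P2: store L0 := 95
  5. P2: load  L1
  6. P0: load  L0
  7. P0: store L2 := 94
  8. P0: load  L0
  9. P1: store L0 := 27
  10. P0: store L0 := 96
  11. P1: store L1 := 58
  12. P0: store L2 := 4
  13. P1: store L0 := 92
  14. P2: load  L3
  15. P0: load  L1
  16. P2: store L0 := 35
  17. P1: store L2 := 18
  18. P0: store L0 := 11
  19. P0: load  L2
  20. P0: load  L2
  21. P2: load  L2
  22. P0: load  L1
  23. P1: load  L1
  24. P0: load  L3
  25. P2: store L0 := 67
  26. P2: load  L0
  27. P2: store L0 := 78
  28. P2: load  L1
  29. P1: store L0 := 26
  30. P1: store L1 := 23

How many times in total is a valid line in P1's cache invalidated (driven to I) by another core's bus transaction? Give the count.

invalidations = 3

step 1: P0: load  L1  ⟶  EII  (L1)  txn=BusRd  M[L1]=70
step 2: P2: load  L2  ⟶  IIE  (L2)  txn=BusRd  M[L2]=30
step 3: P1: store L0 := 87  ⟶  IMI  (L0)  txn=BusRdX  M[L0]=30
step 4: P2: store L0 := 95  ⟶  IIM  (L0)  txn=BusRdX+Flush  M[L0]=87
step 5: P2: load  L1  ⟶  SIS  (L1)  txn=BusRd  M[L1]=70
step 6: P0: load  L0  ⟶  SIO  (L0)  txn=BusRd  M[L0]=87
step 7: P0: store L2 := 94  ⟶  MII  (L2)  txn=BusRdX  M[L2]=30
step 8: P0: load  L0  ⟶  SIO  (L0)  txn=∅  M[L0]=87
step 9: P1: store L0 := 27  ⟶  IMI  (L0)  txn=BusRdX+Flush  M[L0]=95
step 10: P0: store L0 := 96  ⟶  MII  (L0)  txn=BusRdX+Flush  M[L0]=27
step 11: P1: store L1 := 58  ⟶  IMI  (L1)  txn=BusRdX  M[L1]=70
step 12: P0: store L2 := 4  ⟶  MII  (L2)  txn=∅  M[L2]=30
step 13: P1: store L0 := 92  ⟶  IMI  (L0)  txn=BusRdX+Flush  M[L0]=96
step 14: P2: load  L3  ⟶  IIE  (L3)  txn=BusRd  M[L3]=0
step 15: P0: load  L1  ⟶  SOI  (L1)  txn=BusRd  M[L1]=70
step 16: P2: store L0 := 35  ⟶  IIM  (L0)  txn=BusRdX+Flush  M[L0]=92
step 17: P1: store L2 := 18  ⟶  IMI  (L2)  txn=BusRdX+Flush  M[L2]=4
step 18: P0: store L0 := 11  ⟶  MII  (L0)  txn=BusRdX+Flush  M[L0]=35
step 19: P0: load  L2  ⟶  SOI  (L2)  txn=BusRd  M[L2]=4
step 20: P0: load  L2  ⟶  SOI  (L2)  txn=∅  M[L2]=4
step 21: P2: load  L2  ⟶  SOS  (L2)  txn=BusRd  M[L2]=4
step 22: P0: load  L1  ⟶  SOI  (L1)  txn=∅  M[L1]=70
step 23: P1: load  L1  ⟶  SOI  (L1)  txn=∅  M[L1]=70
step 24: P0: load  L3  ⟶  SIS  (L3)  txn=BusRd  M[L3]=0
step 25: P2: store L0 := 67  ⟶  IIM  (L0)  txn=BusRdX+Flush  M[L0]=11
step 26: P2: load  L0  ⟶  IIM  (L0)  txn=∅  M[L0]=11
step 27: P2: store L0 := 78  ⟶  IIM  (L0)  txn=∅  M[L0]=11
step 28: P2: load  L1  ⟶  SOS  (L1)  txn=BusRd  M[L1]=70
step 29: P1: store L0 := 26  ⟶  IMI  (L0)  txn=BusRdX+Flush  M[L0]=78
step 30: P1: store L1 := 23  ⟶  IMI  (L1)  txn=BusUpgr  M[L1]=70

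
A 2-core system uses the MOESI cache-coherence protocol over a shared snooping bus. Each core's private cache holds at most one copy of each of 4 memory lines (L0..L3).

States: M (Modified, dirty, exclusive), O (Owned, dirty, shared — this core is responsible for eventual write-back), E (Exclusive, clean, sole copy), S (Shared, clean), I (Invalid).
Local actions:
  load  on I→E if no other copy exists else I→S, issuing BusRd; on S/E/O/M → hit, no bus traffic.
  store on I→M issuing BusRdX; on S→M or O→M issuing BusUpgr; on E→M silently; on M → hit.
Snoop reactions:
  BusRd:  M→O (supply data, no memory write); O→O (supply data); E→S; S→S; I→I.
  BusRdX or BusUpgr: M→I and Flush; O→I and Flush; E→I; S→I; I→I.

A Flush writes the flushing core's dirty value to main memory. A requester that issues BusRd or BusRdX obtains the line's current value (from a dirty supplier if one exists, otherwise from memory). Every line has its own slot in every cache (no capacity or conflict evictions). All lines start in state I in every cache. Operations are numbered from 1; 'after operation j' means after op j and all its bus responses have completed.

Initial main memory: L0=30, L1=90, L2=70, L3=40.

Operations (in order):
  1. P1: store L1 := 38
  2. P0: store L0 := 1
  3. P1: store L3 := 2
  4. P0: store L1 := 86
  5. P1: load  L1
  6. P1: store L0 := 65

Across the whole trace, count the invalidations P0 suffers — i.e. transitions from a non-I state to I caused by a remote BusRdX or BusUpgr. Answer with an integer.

1. P1: store L1 := 38  bus=[BusRdX]  L1: P0=I P1=M  mem[L1]=90
2. P0: store L0 := 1  bus=[BusRdX]  L0: P0=M P1=I  mem[L0]=30
3. P1: store L3 := 2  bus=[BusRdX]  L3: P0=I P1=M  mem[L3]=40
4. P0: store L1 := 86  bus=[BusRdX,Flush]  L1: P0=M P1=I  mem[L1]=38
5. P1: load  L1  bus=[BusRd]  L1: P0=O P1=S  mem[L1]=38
6. P1: store L0 := 65  bus=[BusRdX,Flush]  L0: P0=I P1=M  mem[L0]=1

invalidations = 1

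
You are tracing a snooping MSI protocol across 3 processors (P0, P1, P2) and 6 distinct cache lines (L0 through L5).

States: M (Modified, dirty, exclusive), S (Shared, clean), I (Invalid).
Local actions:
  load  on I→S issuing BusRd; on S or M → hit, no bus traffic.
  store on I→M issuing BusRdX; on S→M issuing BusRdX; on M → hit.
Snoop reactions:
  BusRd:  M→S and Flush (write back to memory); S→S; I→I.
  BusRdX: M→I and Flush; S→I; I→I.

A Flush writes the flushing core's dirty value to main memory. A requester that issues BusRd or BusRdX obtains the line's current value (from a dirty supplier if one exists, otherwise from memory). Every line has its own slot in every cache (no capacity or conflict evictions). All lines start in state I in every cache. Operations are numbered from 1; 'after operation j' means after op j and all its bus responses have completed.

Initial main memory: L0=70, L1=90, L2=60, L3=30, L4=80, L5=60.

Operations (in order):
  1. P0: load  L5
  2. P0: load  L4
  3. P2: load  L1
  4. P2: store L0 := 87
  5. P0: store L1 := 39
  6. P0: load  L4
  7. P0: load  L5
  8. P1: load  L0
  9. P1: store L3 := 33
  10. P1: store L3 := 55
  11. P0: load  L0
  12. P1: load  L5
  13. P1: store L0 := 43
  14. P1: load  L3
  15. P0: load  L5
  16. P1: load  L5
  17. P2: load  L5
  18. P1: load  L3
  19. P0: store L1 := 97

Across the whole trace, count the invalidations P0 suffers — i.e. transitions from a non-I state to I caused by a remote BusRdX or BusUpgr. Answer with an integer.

invalidations = 1

step 1: P0: load  L5  ⟶  SII  (L5)  txn=BusRd  M[L5]=60
step 2: P0: load  L4  ⟶  SII  (L4)  txn=BusRd  M[L4]=80
step 3: P2: load  L1  ⟶  IIS  (L1)  txn=BusRd  M[L1]=90
step 4: P2: store L0 := 87  ⟶  IIM  (L0)  txn=BusRdX  M[L0]=70
step 5: P0: store L1 := 39  ⟶  MII  (L1)  txn=BusRdX  M[L1]=90
step 6: P0: load  L4  ⟶  SII  (L4)  txn=∅  M[L4]=80
step 7: P0: load  L5  ⟶  SII  (L5)  txn=∅  M[L5]=60
step 8: P1: load  L0  ⟶  ISS  (L0)  txn=BusRd+Flush  M[L0]=87
step 9: P1: store L3 := 33  ⟶  IMI  (L3)  txn=BusRdX  M[L3]=30
step 10: P1: store L3 := 55  ⟶  IMI  (L3)  txn=∅  M[L3]=30
step 11: P0: load  L0  ⟶  SSS  (L0)  txn=BusRd  M[L0]=87
step 12: P1: load  L5  ⟶  SSI  (L5)  txn=BusRd  M[L5]=60
step 13: P1: store L0 := 43  ⟶  IMI  (L0)  txn=BusRdX  M[L0]=87
step 14: P1: load  L3  ⟶  IMI  (L3)  txn=∅  M[L3]=30
step 15: P0: load  L5  ⟶  SSI  (L5)  txn=∅  M[L5]=60
step 16: P1: load  L5  ⟶  SSI  (L5)  txn=∅  M[L5]=60
step 17: P2: load  L5  ⟶  SSS  (L5)  txn=BusRd  M[L5]=60
step 18: P1: load  L3  ⟶  IMI  (L3)  txn=∅  M[L3]=30
step 19: P0: store L1 := 97  ⟶  MII  (L1)  txn=∅  M[L1]=90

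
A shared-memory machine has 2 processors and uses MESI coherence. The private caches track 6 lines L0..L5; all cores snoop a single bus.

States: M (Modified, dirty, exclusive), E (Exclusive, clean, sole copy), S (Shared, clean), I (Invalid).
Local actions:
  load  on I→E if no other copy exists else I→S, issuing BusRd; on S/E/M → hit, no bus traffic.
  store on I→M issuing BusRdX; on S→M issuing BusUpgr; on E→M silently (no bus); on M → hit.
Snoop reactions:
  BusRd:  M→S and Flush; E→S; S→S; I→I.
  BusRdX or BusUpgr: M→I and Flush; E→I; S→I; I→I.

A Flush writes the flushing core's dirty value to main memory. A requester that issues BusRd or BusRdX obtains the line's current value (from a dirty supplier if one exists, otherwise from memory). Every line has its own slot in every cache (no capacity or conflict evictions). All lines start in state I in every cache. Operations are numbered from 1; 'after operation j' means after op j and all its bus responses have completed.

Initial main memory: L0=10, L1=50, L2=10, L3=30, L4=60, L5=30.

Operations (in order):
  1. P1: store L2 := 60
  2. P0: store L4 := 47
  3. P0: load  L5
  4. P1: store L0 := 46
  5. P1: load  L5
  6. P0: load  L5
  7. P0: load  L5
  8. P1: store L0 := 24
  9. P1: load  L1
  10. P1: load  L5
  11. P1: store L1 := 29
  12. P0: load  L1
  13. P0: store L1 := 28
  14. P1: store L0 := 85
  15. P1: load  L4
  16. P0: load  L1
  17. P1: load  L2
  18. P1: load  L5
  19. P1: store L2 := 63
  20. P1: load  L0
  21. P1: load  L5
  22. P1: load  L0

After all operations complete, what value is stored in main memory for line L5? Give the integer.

  op1 P1: store L2 := 60 → I/M on L2; bus BusRdX; mem=10
  op2 P0: store L4 := 47 → M/I on L4; bus BusRdX; mem=60
  op3 P0: load  L5 → E/I on L5; bus BusRd; mem=30
  op4 P1: store L0 := 46 → I/M on L0; bus BusRdX; mem=10
  op5 P1: load  L5 → S/S on L5; bus BusRd; mem=30
  op6 P0: load  L5 → S/S on L5; bus (none); mem=30
  op7 P0: load  L5 → S/S on L5; bus (none); mem=30
  op8 P1: store L0 := 24 → I/M on L0; bus (none); mem=10
  op9 P1: load  L1 → I/E on L1; bus BusRd; mem=50
  op10 P1: load  L5 → S/S on L5; bus (none); mem=30
  op11 P1: store L1 := 29 → I/M on L1; bus (none); mem=50
  op12 P0: load  L1 → S/S on L1; bus BusRd Flush; mem=29
  op13 P0: store L1 := 28 → M/I on L1; bus BusUpgr; mem=29
  op14 P1: store L0 := 85 → I/M on L0; bus (none); mem=10
  op15 P1: load  L4 → S/S on L4; bus BusRd Flush; mem=47
  op16 P0: load  L1 → M/I on L1; bus (none); mem=29
  op17 P1: load  L2 → I/M on L2; bus (none); mem=10
  op18 P1: load  L5 → S/S on L5; bus (none); mem=30
  op19 P1: store L2 := 63 → I/M on L2; bus (none); mem=10
  op20 P1: load  L0 → I/M on L0; bus (none); mem=10
  op21 P1: load  L5 → S/S on L5; bus (none); mem=30
  op22 P1: load  L0 → I/M on L0; bus (none); mem=10

memory[L5] = 30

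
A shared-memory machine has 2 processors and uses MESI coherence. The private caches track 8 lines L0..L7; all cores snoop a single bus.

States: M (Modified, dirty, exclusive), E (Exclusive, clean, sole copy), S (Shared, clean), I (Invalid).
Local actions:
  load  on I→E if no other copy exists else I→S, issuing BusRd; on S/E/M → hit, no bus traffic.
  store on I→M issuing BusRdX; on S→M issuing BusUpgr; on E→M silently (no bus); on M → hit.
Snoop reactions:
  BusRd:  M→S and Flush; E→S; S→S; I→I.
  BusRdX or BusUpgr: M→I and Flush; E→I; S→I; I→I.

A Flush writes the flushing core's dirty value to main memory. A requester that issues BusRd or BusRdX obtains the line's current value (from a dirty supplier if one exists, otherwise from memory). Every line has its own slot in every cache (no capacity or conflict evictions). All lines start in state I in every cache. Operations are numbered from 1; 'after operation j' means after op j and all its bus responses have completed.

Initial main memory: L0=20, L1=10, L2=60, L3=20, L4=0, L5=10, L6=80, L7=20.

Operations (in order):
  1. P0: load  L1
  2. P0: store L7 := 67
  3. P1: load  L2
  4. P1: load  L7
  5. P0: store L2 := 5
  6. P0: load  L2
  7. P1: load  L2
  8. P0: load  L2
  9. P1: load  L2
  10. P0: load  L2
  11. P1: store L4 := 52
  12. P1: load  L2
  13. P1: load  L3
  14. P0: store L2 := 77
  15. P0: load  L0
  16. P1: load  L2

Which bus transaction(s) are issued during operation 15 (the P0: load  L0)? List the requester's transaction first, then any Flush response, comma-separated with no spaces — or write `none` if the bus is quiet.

[1] P0: load  L1 | P0:E(10), P1:I | bus: BusRd
[2] P0: store L7 := 67 | P0:M(67), P1:I | bus: BusRdX
[3] P1: load  L2 | P0:I, P1:E(60) | bus: BusRd
[4] P1: load  L7 | P0:S(67), P1:S(67) | bus: BusRd,Flush
[5] P0: store L2 := 5 | P0:M(5), P1:I | bus: BusRdX
[6] P0: load  L2 | P0:M(5), P1:I | bus: none
[7] P1: load  L2 | P0:S(5), P1:S(5) | bus: BusRd,Flush
[8] P0: load  L2 | P0:S(5), P1:S(5) | bus: none
[9] P1: load  L2 | P0:S(5), P1:S(5) | bus: none
[10] P0: load  L2 | P0:S(5), P1:S(5) | bus: none
[11] P1: store L4 := 52 | P0:I, P1:M(52) | bus: BusRdX
[12] P1: load  L2 | P0:S(5), P1:S(5) | bus: none
[13] P1: load  L3 | P0:I, P1:E(20) | bus: BusRd
[14] P0: store L2 := 77 | P0:M(77), P1:I | bus: BusUpgr
[15] P0: load  L0 | P0:E(20), P1:I | bus: BusRd
[16] P1: load  L2 | P0:S(77), P1:S(77) | bus: BusRd,Flush

bus = BusRd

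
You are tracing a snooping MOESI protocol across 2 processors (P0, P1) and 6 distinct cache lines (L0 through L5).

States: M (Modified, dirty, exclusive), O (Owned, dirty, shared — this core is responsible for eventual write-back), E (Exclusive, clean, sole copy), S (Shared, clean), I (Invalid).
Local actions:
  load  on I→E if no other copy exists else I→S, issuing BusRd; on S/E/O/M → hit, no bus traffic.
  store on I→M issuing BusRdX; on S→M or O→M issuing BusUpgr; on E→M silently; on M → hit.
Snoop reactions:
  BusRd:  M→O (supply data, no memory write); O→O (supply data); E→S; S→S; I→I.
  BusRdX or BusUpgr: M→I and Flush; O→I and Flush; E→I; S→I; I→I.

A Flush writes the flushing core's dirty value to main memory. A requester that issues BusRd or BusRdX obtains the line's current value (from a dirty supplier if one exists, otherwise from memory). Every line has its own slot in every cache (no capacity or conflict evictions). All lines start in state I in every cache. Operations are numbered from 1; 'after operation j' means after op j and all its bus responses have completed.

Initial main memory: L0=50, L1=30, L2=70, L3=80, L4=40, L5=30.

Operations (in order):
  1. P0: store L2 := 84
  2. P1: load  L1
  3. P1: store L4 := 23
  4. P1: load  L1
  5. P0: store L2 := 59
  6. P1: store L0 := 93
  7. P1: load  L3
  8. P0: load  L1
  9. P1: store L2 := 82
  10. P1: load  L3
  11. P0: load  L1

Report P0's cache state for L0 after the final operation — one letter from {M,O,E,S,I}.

state = I

1. P0: store L2 := 84  bus=[BusRdX]  L2: P0=M P1=I  mem[L2]=70
2. P1: load  L1  bus=[BusRd]  L1: P0=I P1=E  mem[L1]=30
3. P1: store L4 := 23  bus=[BusRdX]  L4: P0=I P1=M  mem[L4]=40
4. P1: load  L1  bus=[-]  L1: P0=I P1=E  mem[L1]=30
5. P0: store L2 := 59  bus=[-]  L2: P0=M P1=I  mem[L2]=70
6. P1: store L0 := 93  bus=[BusRdX]  L0: P0=I P1=M  mem[L0]=50
7. P1: load  L3  bus=[BusRd]  L3: P0=I P1=E  mem[L3]=80
8. P0: load  L1  bus=[BusRd]  L1: P0=S P1=S  mem[L1]=30
9. P1: store L2 := 82  bus=[BusRdX,Flush]  L2: P0=I P1=M  mem[L2]=59
10. P1: load  L3  bus=[-]  L3: P0=I P1=E  mem[L3]=80
11. P0: load  L1  bus=[-]  L1: P0=S P1=S  mem[L1]=30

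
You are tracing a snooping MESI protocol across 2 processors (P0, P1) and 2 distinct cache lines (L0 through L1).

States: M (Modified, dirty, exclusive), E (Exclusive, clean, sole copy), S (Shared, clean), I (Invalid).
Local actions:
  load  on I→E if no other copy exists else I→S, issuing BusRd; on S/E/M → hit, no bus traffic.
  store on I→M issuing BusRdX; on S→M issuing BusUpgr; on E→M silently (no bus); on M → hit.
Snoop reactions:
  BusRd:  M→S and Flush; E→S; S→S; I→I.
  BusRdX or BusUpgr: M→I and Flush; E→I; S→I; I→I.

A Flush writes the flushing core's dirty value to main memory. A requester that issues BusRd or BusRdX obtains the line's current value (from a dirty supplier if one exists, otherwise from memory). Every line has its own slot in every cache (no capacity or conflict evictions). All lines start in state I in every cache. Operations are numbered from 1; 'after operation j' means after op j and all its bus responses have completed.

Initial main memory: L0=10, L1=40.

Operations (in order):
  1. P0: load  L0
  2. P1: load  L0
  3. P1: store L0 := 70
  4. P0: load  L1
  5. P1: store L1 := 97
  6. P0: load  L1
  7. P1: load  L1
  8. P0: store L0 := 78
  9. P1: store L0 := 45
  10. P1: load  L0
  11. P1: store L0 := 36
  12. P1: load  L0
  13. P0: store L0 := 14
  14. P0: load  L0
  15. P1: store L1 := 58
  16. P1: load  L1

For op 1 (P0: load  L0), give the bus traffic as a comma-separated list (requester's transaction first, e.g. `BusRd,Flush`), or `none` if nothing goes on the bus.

bus = BusRd

step 1: P0: load  L0  ⟶  EI  (L0)  txn=BusRd  M[L0]=10
step 2: P1: load  L0  ⟶  SS  (L0)  txn=BusRd  M[L0]=10
step 3: P1: store L0 := 70  ⟶  IM  (L0)  txn=BusUpgr  M[L0]=10
step 4: P0: load  L1  ⟶  EI  (L1)  txn=BusRd  M[L1]=40
step 5: P1: store L1 := 97  ⟶  IM  (L1)  txn=BusRdX  M[L1]=40
step 6: P0: load  L1  ⟶  SS  (L1)  txn=BusRd+Flush  M[L1]=97
step 7: P1: load  L1  ⟶  SS  (L1)  txn=∅  M[L1]=97
step 8: P0: store L0 := 78  ⟶  MI  (L0)  txn=BusRdX+Flush  M[L0]=70
step 9: P1: store L0 := 45  ⟶  IM  (L0)  txn=BusRdX+Flush  M[L0]=78
step 10: P1: load  L0  ⟶  IM  (L0)  txn=∅  M[L0]=78
step 11: P1: store L0 := 36  ⟶  IM  (L0)  txn=∅  M[L0]=78
step 12: P1: load  L0  ⟶  IM  (L0)  txn=∅  M[L0]=78
step 13: P0: store L0 := 14  ⟶  MI  (L0)  txn=BusRdX+Flush  M[L0]=36
step 14: P0: load  L0  ⟶  MI  (L0)  txn=∅  M[L0]=36
step 15: P1: store L1 := 58  ⟶  IM  (L1)  txn=BusUpgr  M[L1]=97
step 16: P1: load  L1  ⟶  IM  (L1)  txn=∅  M[L1]=97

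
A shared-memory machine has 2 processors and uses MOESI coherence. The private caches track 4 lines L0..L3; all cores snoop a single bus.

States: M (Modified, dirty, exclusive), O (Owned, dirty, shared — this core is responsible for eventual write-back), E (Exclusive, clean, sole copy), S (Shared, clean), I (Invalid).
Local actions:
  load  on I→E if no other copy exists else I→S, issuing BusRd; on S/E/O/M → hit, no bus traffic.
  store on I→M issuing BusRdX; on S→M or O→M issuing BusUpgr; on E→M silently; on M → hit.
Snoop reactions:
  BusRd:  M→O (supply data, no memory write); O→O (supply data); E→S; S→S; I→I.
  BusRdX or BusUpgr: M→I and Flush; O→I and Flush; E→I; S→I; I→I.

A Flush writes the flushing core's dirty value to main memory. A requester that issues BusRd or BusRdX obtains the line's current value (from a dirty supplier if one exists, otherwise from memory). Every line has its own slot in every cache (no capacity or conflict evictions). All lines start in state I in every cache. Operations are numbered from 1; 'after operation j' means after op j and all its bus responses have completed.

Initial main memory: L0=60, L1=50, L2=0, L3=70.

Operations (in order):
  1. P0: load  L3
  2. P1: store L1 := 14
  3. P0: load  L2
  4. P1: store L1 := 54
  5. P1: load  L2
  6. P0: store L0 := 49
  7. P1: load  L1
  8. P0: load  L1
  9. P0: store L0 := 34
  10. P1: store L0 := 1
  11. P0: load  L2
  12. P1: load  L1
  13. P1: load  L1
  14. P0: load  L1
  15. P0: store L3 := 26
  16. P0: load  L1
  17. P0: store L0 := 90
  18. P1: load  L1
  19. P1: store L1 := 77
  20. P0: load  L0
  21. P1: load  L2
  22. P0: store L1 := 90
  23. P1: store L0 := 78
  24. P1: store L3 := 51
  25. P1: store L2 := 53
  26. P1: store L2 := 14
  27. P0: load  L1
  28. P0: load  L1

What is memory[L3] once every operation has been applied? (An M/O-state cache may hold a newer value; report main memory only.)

1. P0: load  L3  bus=[BusRd]  L3: P0=E P1=I  mem[L3]=70
2. P1: store L1 := 14  bus=[BusRdX]  L1: P0=I P1=M  mem[L1]=50
3. P0: load  L2  bus=[BusRd]  L2: P0=E P1=I  mem[L2]=0
4. P1: store L1 := 54  bus=[-]  L1: P0=I P1=M  mem[L1]=50
5. P1: load  L2  bus=[BusRd]  L2: P0=S P1=S  mem[L2]=0
6. P0: store L0 := 49  bus=[BusRdX]  L0: P0=M P1=I  mem[L0]=60
7. P1: load  L1  bus=[-]  L1: P0=I P1=M  mem[L1]=50
8. P0: load  L1  bus=[BusRd]  L1: P0=S P1=O  mem[L1]=50
9. P0: store L0 := 34  bus=[-]  L0: P0=M P1=I  mem[L0]=60
10. P1: store L0 := 1  bus=[BusRdX,Flush]  L0: P0=I P1=M  mem[L0]=34
11. P0: load  L2  bus=[-]  L2: P0=S P1=S  mem[L2]=0
12. P1: load  L1  bus=[-]  L1: P0=S P1=O  mem[L1]=50
13. P1: load  L1  bus=[-]  L1: P0=S P1=O  mem[L1]=50
14. P0: load  L1  bus=[-]  L1: P0=S P1=O  mem[L1]=50
15. P0: store L3 := 26  bus=[-]  L3: P0=M P1=I  mem[L3]=70
16. P0: load  L1  bus=[-]  L1: P0=S P1=O  mem[L1]=50
17. P0: store L0 := 90  bus=[BusRdX,Flush]  L0: P0=M P1=I  mem[L0]=1
18. P1: load  L1  bus=[-]  L1: P0=S P1=O  mem[L1]=50
19. P1: store L1 := 77  bus=[BusUpgr]  L1: P0=I P1=M  mem[L1]=50
20. P0: load  L0  bus=[-]  L0: P0=M P1=I  mem[L0]=1
21. P1: load  L2  bus=[-]  L2: P0=S P1=S  mem[L2]=0
22. P0: store L1 := 90  bus=[BusRdX,Flush]  L1: P0=M P1=I  mem[L1]=77
23. P1: store L0 := 78  bus=[BusRdX,Flush]  L0: P0=I P1=M  mem[L0]=90
24. P1: store L3 := 51  bus=[BusRdX,Flush]  L3: P0=I P1=M  mem[L3]=26
25. P1: store L2 := 53  bus=[BusUpgr]  L2: P0=I P1=M  mem[L2]=0
26. P1: store L2 := 14  bus=[-]  L2: P0=I P1=M  mem[L2]=0
27. P0: load  L1  bus=[-]  L1: P0=M P1=I  mem[L1]=77
28. P0: load  L1  bus=[-]  L1: P0=M P1=I  mem[L1]=77

memory[L3] = 26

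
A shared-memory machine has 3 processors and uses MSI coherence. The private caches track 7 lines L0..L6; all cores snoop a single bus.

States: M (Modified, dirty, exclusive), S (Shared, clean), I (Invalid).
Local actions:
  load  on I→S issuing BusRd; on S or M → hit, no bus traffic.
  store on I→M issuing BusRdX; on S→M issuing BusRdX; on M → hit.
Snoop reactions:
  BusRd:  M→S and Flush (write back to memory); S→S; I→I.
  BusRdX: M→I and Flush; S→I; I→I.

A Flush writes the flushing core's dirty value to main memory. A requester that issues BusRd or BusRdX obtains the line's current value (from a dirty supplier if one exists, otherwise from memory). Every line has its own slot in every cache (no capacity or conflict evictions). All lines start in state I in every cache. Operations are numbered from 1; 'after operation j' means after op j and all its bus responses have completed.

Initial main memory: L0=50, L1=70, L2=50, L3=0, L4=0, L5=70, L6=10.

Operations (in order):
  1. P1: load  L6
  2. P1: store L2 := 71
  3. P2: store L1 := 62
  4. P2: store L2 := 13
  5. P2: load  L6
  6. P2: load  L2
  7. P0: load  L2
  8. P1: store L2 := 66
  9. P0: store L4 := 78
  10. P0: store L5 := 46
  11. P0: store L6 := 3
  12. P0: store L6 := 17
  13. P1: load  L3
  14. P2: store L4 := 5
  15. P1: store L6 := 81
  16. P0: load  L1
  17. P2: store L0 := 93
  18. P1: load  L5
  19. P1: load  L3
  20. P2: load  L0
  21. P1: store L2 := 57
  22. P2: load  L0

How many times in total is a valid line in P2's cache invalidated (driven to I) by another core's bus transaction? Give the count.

invalidations = 2

  op1 P1: load  L6 → I/S/I on L6; bus BusRd; mem=10
  op2 P1: store L2 := 71 → I/M/I on L2; bus BusRdX; mem=50
  op3 P2: store L1 := 62 → I/I/M on L1; bus BusRdX; mem=70
  op4 P2: store L2 := 13 → I/I/M on L2; bus BusRdX Flush; mem=71
  op5 P2: load  L6 → I/S/S on L6; bus BusRd; mem=10
  op6 P2: load  L2 → I/I/M on L2; bus (none); mem=71
  op7 P0: load  L2 → S/I/S on L2; bus BusRd Flush; mem=13
  op8 P1: store L2 := 66 → I/M/I on L2; bus BusRdX; mem=13
  op9 P0: store L4 := 78 → M/I/I on L4; bus BusRdX; mem=0
  op10 P0: store L5 := 46 → M/I/I on L5; bus BusRdX; mem=70
  op11 P0: store L6 := 3 → M/I/I on L6; bus BusRdX; mem=10
  op12 P0: store L6 := 17 → M/I/I on L6; bus (none); mem=10
  op13 P1: load  L3 → I/S/I on L3; bus BusRd; mem=0
  op14 P2: store L4 := 5 → I/I/M on L4; bus BusRdX Flush; mem=78
  op15 P1: store L6 := 81 → I/M/I on L6; bus BusRdX Flush; mem=17
  op16 P0: load  L1 → S/I/S on L1; bus BusRd Flush; mem=62
  op17 P2: store L0 := 93 → I/I/M on L0; bus BusRdX; mem=50
  op18 P1: load  L5 → S/S/I on L5; bus BusRd Flush; mem=46
  op19 P1: load  L3 → I/S/I on L3; bus (none); mem=0
  op20 P2: load  L0 → I/I/M on L0; bus (none); mem=50
  op21 P1: store L2 := 57 → I/M/I on L2; bus (none); mem=13
  op22 P2: load  L0 → I/I/M on L0; bus (none); mem=50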